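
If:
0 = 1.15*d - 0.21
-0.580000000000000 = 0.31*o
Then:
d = 0.18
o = -1.87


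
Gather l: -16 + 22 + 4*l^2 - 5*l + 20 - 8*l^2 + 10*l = -4*l^2 + 5*l + 26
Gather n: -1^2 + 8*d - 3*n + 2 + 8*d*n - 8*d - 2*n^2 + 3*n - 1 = 8*d*n - 2*n^2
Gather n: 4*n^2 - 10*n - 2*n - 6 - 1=4*n^2 - 12*n - 7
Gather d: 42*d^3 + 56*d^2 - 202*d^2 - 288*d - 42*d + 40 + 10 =42*d^3 - 146*d^2 - 330*d + 50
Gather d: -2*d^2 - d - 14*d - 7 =-2*d^2 - 15*d - 7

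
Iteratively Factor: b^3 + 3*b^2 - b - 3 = (b - 1)*(b^2 + 4*b + 3) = (b - 1)*(b + 1)*(b + 3)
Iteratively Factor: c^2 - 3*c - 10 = (c - 5)*(c + 2)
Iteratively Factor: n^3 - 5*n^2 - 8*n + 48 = (n - 4)*(n^2 - n - 12) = (n - 4)*(n + 3)*(n - 4)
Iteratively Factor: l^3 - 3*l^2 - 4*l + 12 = (l + 2)*(l^2 - 5*l + 6) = (l - 3)*(l + 2)*(l - 2)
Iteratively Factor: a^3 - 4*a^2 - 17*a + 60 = (a - 3)*(a^2 - a - 20) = (a - 3)*(a + 4)*(a - 5)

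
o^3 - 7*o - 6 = (o - 3)*(o + 1)*(o + 2)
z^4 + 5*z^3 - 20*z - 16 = (z - 2)*(z + 1)*(z + 2)*(z + 4)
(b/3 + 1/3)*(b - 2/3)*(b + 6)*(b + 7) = b^4/3 + 40*b^3/9 + 137*b^2/9 + 16*b/9 - 28/3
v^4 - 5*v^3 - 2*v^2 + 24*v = v*(v - 4)*(v - 3)*(v + 2)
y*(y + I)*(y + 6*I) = y^3 + 7*I*y^2 - 6*y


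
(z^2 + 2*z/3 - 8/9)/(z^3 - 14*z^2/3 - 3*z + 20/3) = (z - 2/3)/(z^2 - 6*z + 5)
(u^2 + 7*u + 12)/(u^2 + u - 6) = (u + 4)/(u - 2)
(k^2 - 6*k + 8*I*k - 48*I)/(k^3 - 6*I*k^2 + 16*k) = (k^2 - 6*k + 8*I*k - 48*I)/(k*(k^2 - 6*I*k + 16))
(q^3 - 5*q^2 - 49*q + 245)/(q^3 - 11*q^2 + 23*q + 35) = (q + 7)/(q + 1)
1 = 1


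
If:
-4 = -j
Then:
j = 4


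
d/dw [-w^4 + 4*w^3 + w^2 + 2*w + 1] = -4*w^3 + 12*w^2 + 2*w + 2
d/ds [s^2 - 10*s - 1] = 2*s - 10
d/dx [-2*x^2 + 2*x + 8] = 2 - 4*x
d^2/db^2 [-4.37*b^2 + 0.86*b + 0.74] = -8.74000000000000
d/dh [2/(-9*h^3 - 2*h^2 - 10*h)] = 2*(27*h^2 + 4*h + 10)/(h^2*(9*h^2 + 2*h + 10)^2)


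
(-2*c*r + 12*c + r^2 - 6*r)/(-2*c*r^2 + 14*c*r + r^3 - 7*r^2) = (r - 6)/(r*(r - 7))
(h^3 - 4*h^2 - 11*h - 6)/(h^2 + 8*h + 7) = (h^2 - 5*h - 6)/(h + 7)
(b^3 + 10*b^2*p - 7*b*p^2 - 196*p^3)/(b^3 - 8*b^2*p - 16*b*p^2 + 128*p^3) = (-b^2 - 14*b*p - 49*p^2)/(-b^2 + 4*b*p + 32*p^2)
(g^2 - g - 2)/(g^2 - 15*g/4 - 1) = 4*(-g^2 + g + 2)/(-4*g^2 + 15*g + 4)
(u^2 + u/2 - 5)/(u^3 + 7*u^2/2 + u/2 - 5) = (u - 2)/(u^2 + u - 2)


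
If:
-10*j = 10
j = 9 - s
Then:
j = -1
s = 10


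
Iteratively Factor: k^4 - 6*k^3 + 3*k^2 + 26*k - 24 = (k - 4)*(k^3 - 2*k^2 - 5*k + 6) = (k - 4)*(k + 2)*(k^2 - 4*k + 3) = (k - 4)*(k - 3)*(k + 2)*(k - 1)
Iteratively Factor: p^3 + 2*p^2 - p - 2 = (p - 1)*(p^2 + 3*p + 2) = (p - 1)*(p + 1)*(p + 2)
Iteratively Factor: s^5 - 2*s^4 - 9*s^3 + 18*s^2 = (s + 3)*(s^4 - 5*s^3 + 6*s^2) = s*(s + 3)*(s^3 - 5*s^2 + 6*s) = s^2*(s + 3)*(s^2 - 5*s + 6) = s^2*(s - 2)*(s + 3)*(s - 3)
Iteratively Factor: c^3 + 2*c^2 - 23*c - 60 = (c + 4)*(c^2 - 2*c - 15) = (c + 3)*(c + 4)*(c - 5)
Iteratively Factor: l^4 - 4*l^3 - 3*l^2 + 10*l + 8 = (l - 4)*(l^3 - 3*l - 2) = (l - 4)*(l + 1)*(l^2 - l - 2) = (l - 4)*(l - 2)*(l + 1)*(l + 1)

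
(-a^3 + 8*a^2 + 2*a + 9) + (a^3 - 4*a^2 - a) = 4*a^2 + a + 9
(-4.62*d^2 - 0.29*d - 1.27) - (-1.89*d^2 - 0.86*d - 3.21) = -2.73*d^2 + 0.57*d + 1.94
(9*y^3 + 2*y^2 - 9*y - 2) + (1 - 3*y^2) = 9*y^3 - y^2 - 9*y - 1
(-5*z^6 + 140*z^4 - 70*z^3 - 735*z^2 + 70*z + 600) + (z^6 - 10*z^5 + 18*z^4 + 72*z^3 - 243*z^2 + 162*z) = -4*z^6 - 10*z^5 + 158*z^4 + 2*z^3 - 978*z^2 + 232*z + 600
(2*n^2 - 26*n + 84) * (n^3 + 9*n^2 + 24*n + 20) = 2*n^5 - 8*n^4 - 102*n^3 + 172*n^2 + 1496*n + 1680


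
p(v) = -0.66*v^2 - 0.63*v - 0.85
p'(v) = -1.32*v - 0.63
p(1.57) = -3.47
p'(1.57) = -2.70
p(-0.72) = -0.74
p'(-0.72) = 0.32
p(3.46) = -10.93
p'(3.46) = -5.20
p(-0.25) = -0.73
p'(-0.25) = -0.30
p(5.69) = -25.80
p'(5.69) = -8.14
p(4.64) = -17.98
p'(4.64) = -6.75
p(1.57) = -3.47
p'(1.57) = -2.70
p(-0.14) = -0.77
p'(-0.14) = -0.45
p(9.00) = -59.98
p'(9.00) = -12.51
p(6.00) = -28.39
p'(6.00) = -8.55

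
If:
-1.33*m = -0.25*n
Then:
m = 0.18796992481203*n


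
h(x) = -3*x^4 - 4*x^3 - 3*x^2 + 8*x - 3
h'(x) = -12*x^3 - 12*x^2 - 6*x + 8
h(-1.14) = -15.16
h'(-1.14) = 17.02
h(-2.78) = -141.67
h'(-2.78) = 189.76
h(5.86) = -4401.68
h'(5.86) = -2854.00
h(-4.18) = -712.57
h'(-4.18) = 699.83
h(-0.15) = -4.26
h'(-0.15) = 8.67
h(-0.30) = -5.59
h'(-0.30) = 9.04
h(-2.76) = -137.92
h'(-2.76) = 185.44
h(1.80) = -53.14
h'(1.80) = -111.66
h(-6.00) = -3183.00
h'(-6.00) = 2204.00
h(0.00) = -3.00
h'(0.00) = 8.00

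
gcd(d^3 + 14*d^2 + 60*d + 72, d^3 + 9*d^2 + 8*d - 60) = d + 6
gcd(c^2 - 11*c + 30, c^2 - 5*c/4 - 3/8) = 1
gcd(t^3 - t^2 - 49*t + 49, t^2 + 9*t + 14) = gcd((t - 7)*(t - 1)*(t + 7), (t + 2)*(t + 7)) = t + 7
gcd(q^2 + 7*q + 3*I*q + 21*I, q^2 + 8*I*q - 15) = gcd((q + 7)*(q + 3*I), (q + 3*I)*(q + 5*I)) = q + 3*I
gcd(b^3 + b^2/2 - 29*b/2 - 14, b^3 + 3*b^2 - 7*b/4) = b + 7/2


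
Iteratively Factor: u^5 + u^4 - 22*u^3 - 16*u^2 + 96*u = (u)*(u^4 + u^3 - 22*u^2 - 16*u + 96) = u*(u + 4)*(u^3 - 3*u^2 - 10*u + 24) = u*(u - 2)*(u + 4)*(u^2 - u - 12) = u*(u - 2)*(u + 3)*(u + 4)*(u - 4)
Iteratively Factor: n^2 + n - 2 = (n - 1)*(n + 2)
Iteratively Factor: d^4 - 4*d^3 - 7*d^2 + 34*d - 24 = (d - 1)*(d^3 - 3*d^2 - 10*d + 24) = (d - 1)*(d + 3)*(d^2 - 6*d + 8) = (d - 2)*(d - 1)*(d + 3)*(d - 4)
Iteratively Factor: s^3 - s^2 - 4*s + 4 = (s - 2)*(s^2 + s - 2) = (s - 2)*(s - 1)*(s + 2)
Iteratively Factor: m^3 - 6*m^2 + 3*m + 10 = (m + 1)*(m^2 - 7*m + 10) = (m - 2)*(m + 1)*(m - 5)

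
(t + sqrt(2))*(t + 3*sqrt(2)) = t^2 + 4*sqrt(2)*t + 6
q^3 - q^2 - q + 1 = (q - 1)^2*(q + 1)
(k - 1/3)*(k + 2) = k^2 + 5*k/3 - 2/3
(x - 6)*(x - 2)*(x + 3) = x^3 - 5*x^2 - 12*x + 36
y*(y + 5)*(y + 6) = y^3 + 11*y^2 + 30*y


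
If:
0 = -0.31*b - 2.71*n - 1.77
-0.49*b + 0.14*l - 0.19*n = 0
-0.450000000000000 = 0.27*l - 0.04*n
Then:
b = -0.26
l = -1.76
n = -0.62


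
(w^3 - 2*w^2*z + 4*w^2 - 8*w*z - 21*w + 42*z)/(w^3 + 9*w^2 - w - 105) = (w - 2*z)/(w + 5)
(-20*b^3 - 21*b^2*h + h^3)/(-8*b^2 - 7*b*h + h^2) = (20*b^2 + b*h - h^2)/(8*b - h)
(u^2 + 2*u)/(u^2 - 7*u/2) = 2*(u + 2)/(2*u - 7)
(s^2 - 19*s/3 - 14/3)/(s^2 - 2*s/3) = (3*s^2 - 19*s - 14)/(s*(3*s - 2))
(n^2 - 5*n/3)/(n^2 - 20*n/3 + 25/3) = n/(n - 5)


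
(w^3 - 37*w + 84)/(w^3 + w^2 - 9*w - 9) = (w^2 + 3*w - 28)/(w^2 + 4*w + 3)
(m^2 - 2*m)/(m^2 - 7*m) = (m - 2)/(m - 7)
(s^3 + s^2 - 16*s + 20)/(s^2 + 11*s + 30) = (s^2 - 4*s + 4)/(s + 6)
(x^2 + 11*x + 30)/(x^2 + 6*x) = (x + 5)/x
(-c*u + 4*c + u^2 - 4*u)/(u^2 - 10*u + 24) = (-c + u)/(u - 6)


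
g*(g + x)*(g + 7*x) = g^3 + 8*g^2*x + 7*g*x^2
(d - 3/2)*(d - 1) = d^2 - 5*d/2 + 3/2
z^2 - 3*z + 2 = (z - 2)*(z - 1)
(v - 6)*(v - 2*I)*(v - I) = v^3 - 6*v^2 - 3*I*v^2 - 2*v + 18*I*v + 12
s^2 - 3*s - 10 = (s - 5)*(s + 2)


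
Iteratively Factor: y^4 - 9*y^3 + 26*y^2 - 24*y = (y - 2)*(y^3 - 7*y^2 + 12*y) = (y - 4)*(y - 2)*(y^2 - 3*y) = y*(y - 4)*(y - 2)*(y - 3)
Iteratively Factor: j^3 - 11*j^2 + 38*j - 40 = (j - 5)*(j^2 - 6*j + 8) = (j - 5)*(j - 2)*(j - 4)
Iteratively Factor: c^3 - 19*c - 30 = (c + 2)*(c^2 - 2*c - 15) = (c + 2)*(c + 3)*(c - 5)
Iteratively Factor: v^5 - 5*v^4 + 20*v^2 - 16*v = (v - 4)*(v^4 - v^3 - 4*v^2 + 4*v) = (v - 4)*(v - 2)*(v^3 + v^2 - 2*v) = (v - 4)*(v - 2)*(v + 2)*(v^2 - v) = (v - 4)*(v - 2)*(v - 1)*(v + 2)*(v)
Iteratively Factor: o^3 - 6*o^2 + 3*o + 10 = (o - 5)*(o^2 - o - 2) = (o - 5)*(o + 1)*(o - 2)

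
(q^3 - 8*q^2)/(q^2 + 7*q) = q*(q - 8)/(q + 7)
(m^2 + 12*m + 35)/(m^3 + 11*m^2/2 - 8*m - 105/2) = 2*(m + 7)/(2*m^2 + m - 21)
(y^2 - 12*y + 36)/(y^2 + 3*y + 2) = (y^2 - 12*y + 36)/(y^2 + 3*y + 2)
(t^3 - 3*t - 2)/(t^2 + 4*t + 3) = (t^2 - t - 2)/(t + 3)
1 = 1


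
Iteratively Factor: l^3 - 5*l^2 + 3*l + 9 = (l - 3)*(l^2 - 2*l - 3) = (l - 3)^2*(l + 1)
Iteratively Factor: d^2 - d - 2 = (d + 1)*(d - 2)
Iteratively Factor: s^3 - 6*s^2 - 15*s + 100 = (s - 5)*(s^2 - s - 20) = (s - 5)*(s + 4)*(s - 5)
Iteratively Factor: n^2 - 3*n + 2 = (n - 2)*(n - 1)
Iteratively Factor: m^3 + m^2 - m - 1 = (m - 1)*(m^2 + 2*m + 1) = (m - 1)*(m + 1)*(m + 1)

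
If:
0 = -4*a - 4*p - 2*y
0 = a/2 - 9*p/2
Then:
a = -9*y/20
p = -y/20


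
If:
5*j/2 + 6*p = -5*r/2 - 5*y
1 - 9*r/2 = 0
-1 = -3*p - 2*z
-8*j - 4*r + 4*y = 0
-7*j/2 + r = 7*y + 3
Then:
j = -26/105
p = 5/21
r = 2/9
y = -86/315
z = 1/7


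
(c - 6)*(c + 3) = c^2 - 3*c - 18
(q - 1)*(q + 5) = q^2 + 4*q - 5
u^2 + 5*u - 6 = (u - 1)*(u + 6)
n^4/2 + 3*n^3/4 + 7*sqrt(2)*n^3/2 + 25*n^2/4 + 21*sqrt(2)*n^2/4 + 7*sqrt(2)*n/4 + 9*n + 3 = (n/2 + sqrt(2)/2)*(n + 1/2)*(n + 1)*(n + 6*sqrt(2))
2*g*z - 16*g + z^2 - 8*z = (2*g + z)*(z - 8)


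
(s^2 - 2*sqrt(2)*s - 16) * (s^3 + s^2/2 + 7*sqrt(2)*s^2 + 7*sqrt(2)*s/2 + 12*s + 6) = s^5 + s^4/2 + 5*sqrt(2)*s^4 - 32*s^3 + 5*sqrt(2)*s^3/2 - 136*sqrt(2)*s^2 - 16*s^2 - 192*s - 68*sqrt(2)*s - 96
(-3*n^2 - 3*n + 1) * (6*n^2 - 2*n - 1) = -18*n^4 - 12*n^3 + 15*n^2 + n - 1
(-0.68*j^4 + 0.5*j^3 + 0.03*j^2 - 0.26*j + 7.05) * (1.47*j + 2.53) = -0.9996*j^5 - 0.9854*j^4 + 1.3091*j^3 - 0.3063*j^2 + 9.7057*j + 17.8365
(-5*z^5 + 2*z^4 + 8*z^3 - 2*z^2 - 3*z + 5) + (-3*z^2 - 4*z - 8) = -5*z^5 + 2*z^4 + 8*z^3 - 5*z^2 - 7*z - 3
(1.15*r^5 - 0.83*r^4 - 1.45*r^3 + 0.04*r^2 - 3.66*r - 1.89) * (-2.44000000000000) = -2.806*r^5 + 2.0252*r^4 + 3.538*r^3 - 0.0976*r^2 + 8.9304*r + 4.6116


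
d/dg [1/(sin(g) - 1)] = -cos(g)/(sin(g) - 1)^2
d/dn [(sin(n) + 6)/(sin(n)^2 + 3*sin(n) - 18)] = -cos(n)/(sin(n) - 3)^2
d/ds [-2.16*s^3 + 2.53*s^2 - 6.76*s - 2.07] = -6.48*s^2 + 5.06*s - 6.76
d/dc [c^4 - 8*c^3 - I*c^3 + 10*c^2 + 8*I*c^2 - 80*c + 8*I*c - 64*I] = 4*c^3 + c^2*(-24 - 3*I) + c*(20 + 16*I) - 80 + 8*I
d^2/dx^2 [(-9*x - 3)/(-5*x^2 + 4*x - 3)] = 6*((7 - 45*x)*(5*x^2 - 4*x + 3) + 4*(3*x + 1)*(5*x - 2)^2)/(5*x^2 - 4*x + 3)^3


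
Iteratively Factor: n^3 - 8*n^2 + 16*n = (n)*(n^2 - 8*n + 16) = n*(n - 4)*(n - 4)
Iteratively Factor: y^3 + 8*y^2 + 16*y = (y + 4)*(y^2 + 4*y) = (y + 4)^2*(y)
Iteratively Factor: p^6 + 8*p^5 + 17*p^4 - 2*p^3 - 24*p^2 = (p - 1)*(p^5 + 9*p^4 + 26*p^3 + 24*p^2) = p*(p - 1)*(p^4 + 9*p^3 + 26*p^2 + 24*p) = p*(p - 1)*(p + 4)*(p^3 + 5*p^2 + 6*p) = p*(p - 1)*(p + 3)*(p + 4)*(p^2 + 2*p) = p*(p - 1)*(p + 2)*(p + 3)*(p + 4)*(p)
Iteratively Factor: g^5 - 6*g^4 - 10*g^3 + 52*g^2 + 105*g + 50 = (g + 2)*(g^4 - 8*g^3 + 6*g^2 + 40*g + 25) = (g + 1)*(g + 2)*(g^3 - 9*g^2 + 15*g + 25) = (g - 5)*(g + 1)*(g + 2)*(g^2 - 4*g - 5) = (g - 5)*(g + 1)^2*(g + 2)*(g - 5)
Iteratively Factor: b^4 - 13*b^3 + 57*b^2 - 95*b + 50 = (b - 5)*(b^3 - 8*b^2 + 17*b - 10) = (b - 5)*(b - 2)*(b^2 - 6*b + 5) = (b - 5)^2*(b - 2)*(b - 1)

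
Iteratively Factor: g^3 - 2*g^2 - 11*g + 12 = (g + 3)*(g^2 - 5*g + 4) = (g - 4)*(g + 3)*(g - 1)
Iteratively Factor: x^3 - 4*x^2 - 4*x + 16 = (x + 2)*(x^2 - 6*x + 8) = (x - 2)*(x + 2)*(x - 4)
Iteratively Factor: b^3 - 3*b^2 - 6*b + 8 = (b - 4)*(b^2 + b - 2) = (b - 4)*(b - 1)*(b + 2)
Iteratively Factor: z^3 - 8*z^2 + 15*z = (z)*(z^2 - 8*z + 15) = z*(z - 5)*(z - 3)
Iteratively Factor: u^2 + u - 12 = (u + 4)*(u - 3)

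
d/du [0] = 0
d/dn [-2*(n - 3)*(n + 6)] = -4*n - 6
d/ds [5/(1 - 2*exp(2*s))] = 20*exp(2*s)/(2*exp(2*s) - 1)^2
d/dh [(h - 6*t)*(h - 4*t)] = 2*h - 10*t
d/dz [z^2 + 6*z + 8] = 2*z + 6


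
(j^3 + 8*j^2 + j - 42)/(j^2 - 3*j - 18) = (j^2 + 5*j - 14)/(j - 6)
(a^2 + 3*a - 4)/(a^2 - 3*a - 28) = (a - 1)/(a - 7)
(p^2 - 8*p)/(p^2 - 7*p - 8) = p/(p + 1)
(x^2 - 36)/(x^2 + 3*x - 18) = (x - 6)/(x - 3)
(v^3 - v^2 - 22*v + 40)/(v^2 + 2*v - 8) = (v^2 + v - 20)/(v + 4)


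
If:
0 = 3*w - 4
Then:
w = 4/3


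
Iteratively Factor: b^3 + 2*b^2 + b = (b + 1)*(b^2 + b) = (b + 1)^2*(b)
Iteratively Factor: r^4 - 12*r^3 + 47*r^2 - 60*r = (r)*(r^3 - 12*r^2 + 47*r - 60) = r*(r - 5)*(r^2 - 7*r + 12) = r*(r - 5)*(r - 4)*(r - 3)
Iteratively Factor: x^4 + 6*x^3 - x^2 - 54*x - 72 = (x + 2)*(x^3 + 4*x^2 - 9*x - 36) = (x + 2)*(x + 4)*(x^2 - 9) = (x - 3)*(x + 2)*(x + 4)*(x + 3)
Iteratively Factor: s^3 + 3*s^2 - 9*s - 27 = (s + 3)*(s^2 - 9) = (s + 3)^2*(s - 3)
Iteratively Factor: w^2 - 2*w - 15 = (w + 3)*(w - 5)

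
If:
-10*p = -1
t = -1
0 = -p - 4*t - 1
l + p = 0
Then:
No Solution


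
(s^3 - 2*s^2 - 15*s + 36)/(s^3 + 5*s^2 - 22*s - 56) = (s^3 - 2*s^2 - 15*s + 36)/(s^3 + 5*s^2 - 22*s - 56)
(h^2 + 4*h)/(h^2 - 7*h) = (h + 4)/(h - 7)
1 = 1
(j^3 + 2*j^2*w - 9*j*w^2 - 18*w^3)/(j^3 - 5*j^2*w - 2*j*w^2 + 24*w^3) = (-j - 3*w)/(-j + 4*w)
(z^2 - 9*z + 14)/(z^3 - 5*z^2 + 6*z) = (z - 7)/(z*(z - 3))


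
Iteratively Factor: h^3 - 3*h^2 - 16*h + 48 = (h - 3)*(h^2 - 16) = (h - 4)*(h - 3)*(h + 4)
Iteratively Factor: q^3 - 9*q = (q)*(q^2 - 9) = q*(q - 3)*(q + 3)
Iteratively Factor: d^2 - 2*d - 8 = (d + 2)*(d - 4)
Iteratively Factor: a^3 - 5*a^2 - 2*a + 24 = (a + 2)*(a^2 - 7*a + 12) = (a - 4)*(a + 2)*(a - 3)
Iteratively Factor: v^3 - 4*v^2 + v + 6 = (v - 2)*(v^2 - 2*v - 3) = (v - 3)*(v - 2)*(v + 1)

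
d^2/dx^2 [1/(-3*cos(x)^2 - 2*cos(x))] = (18*(1 - cos(2*x))^2 - 45*cos(x) + 22*cos(2*x) + 9*cos(3*x) - 66)/(2*(3*cos(x) + 2)^3*cos(x)^3)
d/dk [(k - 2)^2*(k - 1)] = (k - 2)*(3*k - 4)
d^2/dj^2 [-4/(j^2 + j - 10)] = 8*(j^2 + j - (2*j + 1)^2 - 10)/(j^2 + j - 10)^3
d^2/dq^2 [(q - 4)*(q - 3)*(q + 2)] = 6*q - 10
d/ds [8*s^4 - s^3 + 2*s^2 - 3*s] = 32*s^3 - 3*s^2 + 4*s - 3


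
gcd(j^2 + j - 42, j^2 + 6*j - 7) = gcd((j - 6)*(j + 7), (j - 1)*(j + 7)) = j + 7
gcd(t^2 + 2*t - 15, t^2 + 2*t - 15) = t^2 + 2*t - 15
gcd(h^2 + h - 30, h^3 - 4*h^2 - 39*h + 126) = h + 6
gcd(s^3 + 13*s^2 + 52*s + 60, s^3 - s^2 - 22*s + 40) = s + 5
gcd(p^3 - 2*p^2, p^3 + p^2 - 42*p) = p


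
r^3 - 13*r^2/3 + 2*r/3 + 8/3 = (r - 4)*(r - 1)*(r + 2/3)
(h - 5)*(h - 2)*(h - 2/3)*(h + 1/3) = h^4 - 22*h^3/3 + 109*h^2/9 - 16*h/9 - 20/9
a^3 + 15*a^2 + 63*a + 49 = (a + 1)*(a + 7)^2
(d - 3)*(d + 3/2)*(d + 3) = d^3 + 3*d^2/2 - 9*d - 27/2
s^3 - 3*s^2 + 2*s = s*(s - 2)*(s - 1)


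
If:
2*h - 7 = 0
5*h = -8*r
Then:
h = 7/2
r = -35/16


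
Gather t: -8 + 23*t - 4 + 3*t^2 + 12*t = 3*t^2 + 35*t - 12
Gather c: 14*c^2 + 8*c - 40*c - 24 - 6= 14*c^2 - 32*c - 30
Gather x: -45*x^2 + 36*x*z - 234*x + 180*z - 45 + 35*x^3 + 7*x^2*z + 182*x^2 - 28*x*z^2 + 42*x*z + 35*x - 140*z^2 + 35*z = 35*x^3 + x^2*(7*z + 137) + x*(-28*z^2 + 78*z - 199) - 140*z^2 + 215*z - 45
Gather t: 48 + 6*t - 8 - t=5*t + 40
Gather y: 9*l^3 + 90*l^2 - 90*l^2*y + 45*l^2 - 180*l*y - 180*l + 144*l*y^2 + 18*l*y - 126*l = 9*l^3 + 135*l^2 + 144*l*y^2 - 306*l + y*(-90*l^2 - 162*l)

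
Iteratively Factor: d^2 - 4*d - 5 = (d + 1)*(d - 5)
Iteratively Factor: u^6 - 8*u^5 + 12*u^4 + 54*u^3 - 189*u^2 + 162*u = (u)*(u^5 - 8*u^4 + 12*u^3 + 54*u^2 - 189*u + 162) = u*(u - 3)*(u^4 - 5*u^3 - 3*u^2 + 45*u - 54) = u*(u - 3)*(u + 3)*(u^3 - 8*u^2 + 21*u - 18) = u*(u - 3)^2*(u + 3)*(u^2 - 5*u + 6) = u*(u - 3)^3*(u + 3)*(u - 2)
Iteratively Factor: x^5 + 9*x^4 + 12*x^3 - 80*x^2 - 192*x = (x + 4)*(x^4 + 5*x^3 - 8*x^2 - 48*x) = (x - 3)*(x + 4)*(x^3 + 8*x^2 + 16*x) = x*(x - 3)*(x + 4)*(x^2 + 8*x + 16) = x*(x - 3)*(x + 4)^2*(x + 4)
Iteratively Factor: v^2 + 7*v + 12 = (v + 4)*(v + 3)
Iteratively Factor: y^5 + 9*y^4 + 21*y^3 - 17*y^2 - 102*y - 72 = (y - 2)*(y^4 + 11*y^3 + 43*y^2 + 69*y + 36) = (y - 2)*(y + 4)*(y^3 + 7*y^2 + 15*y + 9) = (y - 2)*(y + 3)*(y + 4)*(y^2 + 4*y + 3) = (y - 2)*(y + 3)^2*(y + 4)*(y + 1)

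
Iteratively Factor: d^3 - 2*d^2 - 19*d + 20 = (d - 5)*(d^2 + 3*d - 4) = (d - 5)*(d + 4)*(d - 1)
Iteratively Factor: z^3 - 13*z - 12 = (z - 4)*(z^2 + 4*z + 3) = (z - 4)*(z + 1)*(z + 3)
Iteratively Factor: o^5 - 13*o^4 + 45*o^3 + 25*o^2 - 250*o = (o - 5)*(o^4 - 8*o^3 + 5*o^2 + 50*o) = (o - 5)^2*(o^3 - 3*o^2 - 10*o) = (o - 5)^3*(o^2 + 2*o) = o*(o - 5)^3*(o + 2)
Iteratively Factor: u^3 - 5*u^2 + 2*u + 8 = (u + 1)*(u^2 - 6*u + 8) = (u - 4)*(u + 1)*(u - 2)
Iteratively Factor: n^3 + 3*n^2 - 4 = (n - 1)*(n^2 + 4*n + 4) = (n - 1)*(n + 2)*(n + 2)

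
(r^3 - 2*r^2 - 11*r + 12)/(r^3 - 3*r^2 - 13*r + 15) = (r - 4)/(r - 5)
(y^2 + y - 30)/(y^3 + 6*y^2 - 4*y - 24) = (y - 5)/(y^2 - 4)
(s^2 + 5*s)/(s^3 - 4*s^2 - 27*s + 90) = s/(s^2 - 9*s + 18)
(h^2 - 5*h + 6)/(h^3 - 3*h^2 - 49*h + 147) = (h - 2)/(h^2 - 49)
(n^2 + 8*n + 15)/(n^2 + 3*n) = (n + 5)/n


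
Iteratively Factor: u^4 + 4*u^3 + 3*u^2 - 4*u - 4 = (u - 1)*(u^3 + 5*u^2 + 8*u + 4) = (u - 1)*(u + 2)*(u^2 + 3*u + 2) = (u - 1)*(u + 1)*(u + 2)*(u + 2)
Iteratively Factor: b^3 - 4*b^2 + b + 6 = (b + 1)*(b^2 - 5*b + 6) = (b - 2)*(b + 1)*(b - 3)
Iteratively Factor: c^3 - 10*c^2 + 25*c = (c - 5)*(c^2 - 5*c) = c*(c - 5)*(c - 5)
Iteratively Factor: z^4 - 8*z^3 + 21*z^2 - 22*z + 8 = (z - 2)*(z^3 - 6*z^2 + 9*z - 4) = (z - 2)*(z - 1)*(z^2 - 5*z + 4) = (z - 4)*(z - 2)*(z - 1)*(z - 1)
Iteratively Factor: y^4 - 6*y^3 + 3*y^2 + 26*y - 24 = (y - 3)*(y^3 - 3*y^2 - 6*y + 8) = (y - 3)*(y - 1)*(y^2 - 2*y - 8) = (y - 4)*(y - 3)*(y - 1)*(y + 2)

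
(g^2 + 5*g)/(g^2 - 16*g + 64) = g*(g + 5)/(g^2 - 16*g + 64)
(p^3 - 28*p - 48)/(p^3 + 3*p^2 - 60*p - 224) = (p^2 - 4*p - 12)/(p^2 - p - 56)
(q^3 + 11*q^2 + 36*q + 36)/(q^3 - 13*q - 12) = (q^2 + 8*q + 12)/(q^2 - 3*q - 4)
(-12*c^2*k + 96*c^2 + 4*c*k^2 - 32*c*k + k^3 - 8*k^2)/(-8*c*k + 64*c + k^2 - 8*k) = (12*c^2 - 4*c*k - k^2)/(8*c - k)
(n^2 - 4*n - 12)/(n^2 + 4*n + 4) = (n - 6)/(n + 2)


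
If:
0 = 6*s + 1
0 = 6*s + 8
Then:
No Solution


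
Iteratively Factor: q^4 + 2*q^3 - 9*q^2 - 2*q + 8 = (q + 1)*(q^3 + q^2 - 10*q + 8) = (q + 1)*(q + 4)*(q^2 - 3*q + 2) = (q - 1)*(q + 1)*(q + 4)*(q - 2)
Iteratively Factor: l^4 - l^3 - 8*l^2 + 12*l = (l - 2)*(l^3 + l^2 - 6*l) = (l - 2)^2*(l^2 + 3*l) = l*(l - 2)^2*(l + 3)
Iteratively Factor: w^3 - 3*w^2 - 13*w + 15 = (w - 5)*(w^2 + 2*w - 3) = (w - 5)*(w - 1)*(w + 3)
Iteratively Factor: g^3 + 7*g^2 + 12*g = (g + 4)*(g^2 + 3*g) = g*(g + 4)*(g + 3)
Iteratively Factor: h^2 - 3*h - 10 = (h + 2)*(h - 5)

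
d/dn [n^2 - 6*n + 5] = 2*n - 6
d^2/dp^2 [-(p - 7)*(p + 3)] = -2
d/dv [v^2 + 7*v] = 2*v + 7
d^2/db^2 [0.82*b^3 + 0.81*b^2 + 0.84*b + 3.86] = 4.92*b + 1.62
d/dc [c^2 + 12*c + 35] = 2*c + 12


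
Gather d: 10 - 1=9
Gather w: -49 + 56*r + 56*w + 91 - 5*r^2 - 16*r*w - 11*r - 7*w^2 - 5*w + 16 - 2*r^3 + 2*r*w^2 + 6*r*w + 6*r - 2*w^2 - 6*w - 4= -2*r^3 - 5*r^2 + 51*r + w^2*(2*r - 9) + w*(45 - 10*r) + 54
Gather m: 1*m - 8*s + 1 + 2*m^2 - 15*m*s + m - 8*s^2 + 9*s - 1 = 2*m^2 + m*(2 - 15*s) - 8*s^2 + s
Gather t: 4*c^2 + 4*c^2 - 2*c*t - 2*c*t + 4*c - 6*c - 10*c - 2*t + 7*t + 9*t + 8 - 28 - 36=8*c^2 - 12*c + t*(14 - 4*c) - 56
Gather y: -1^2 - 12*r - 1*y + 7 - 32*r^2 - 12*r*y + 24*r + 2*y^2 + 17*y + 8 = -32*r^2 + 12*r + 2*y^2 + y*(16 - 12*r) + 14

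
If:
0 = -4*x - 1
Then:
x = -1/4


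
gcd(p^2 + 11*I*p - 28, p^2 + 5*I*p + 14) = p + 7*I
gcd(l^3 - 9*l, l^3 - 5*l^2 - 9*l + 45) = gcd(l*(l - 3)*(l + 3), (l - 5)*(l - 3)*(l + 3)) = l^2 - 9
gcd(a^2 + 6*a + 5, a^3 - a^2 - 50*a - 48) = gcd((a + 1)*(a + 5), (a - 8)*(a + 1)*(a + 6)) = a + 1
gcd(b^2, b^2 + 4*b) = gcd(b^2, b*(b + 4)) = b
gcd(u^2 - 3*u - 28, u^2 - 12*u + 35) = u - 7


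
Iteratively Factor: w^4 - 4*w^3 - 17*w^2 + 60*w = (w - 5)*(w^3 + w^2 - 12*w) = w*(w - 5)*(w^2 + w - 12) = w*(w - 5)*(w + 4)*(w - 3)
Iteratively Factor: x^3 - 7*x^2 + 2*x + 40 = (x + 2)*(x^2 - 9*x + 20) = (x - 4)*(x + 2)*(x - 5)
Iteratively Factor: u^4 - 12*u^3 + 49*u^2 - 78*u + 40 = (u - 1)*(u^3 - 11*u^2 + 38*u - 40) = (u - 2)*(u - 1)*(u^2 - 9*u + 20) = (u - 5)*(u - 2)*(u - 1)*(u - 4)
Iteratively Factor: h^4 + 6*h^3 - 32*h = (h - 2)*(h^3 + 8*h^2 + 16*h) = (h - 2)*(h + 4)*(h^2 + 4*h) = (h - 2)*(h + 4)^2*(h)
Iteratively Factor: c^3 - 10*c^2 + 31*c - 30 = (c - 2)*(c^2 - 8*c + 15) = (c - 5)*(c - 2)*(c - 3)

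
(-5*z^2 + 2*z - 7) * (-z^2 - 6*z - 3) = 5*z^4 + 28*z^3 + 10*z^2 + 36*z + 21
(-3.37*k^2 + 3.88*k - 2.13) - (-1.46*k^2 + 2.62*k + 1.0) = -1.91*k^2 + 1.26*k - 3.13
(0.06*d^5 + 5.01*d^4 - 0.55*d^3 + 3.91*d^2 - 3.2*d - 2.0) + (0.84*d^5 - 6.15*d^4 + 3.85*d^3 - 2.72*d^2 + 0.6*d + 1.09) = 0.9*d^5 - 1.14*d^4 + 3.3*d^3 + 1.19*d^2 - 2.6*d - 0.91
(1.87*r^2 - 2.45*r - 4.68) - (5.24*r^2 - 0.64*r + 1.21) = -3.37*r^2 - 1.81*r - 5.89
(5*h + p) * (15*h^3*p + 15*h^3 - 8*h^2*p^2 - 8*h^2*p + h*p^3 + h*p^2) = 75*h^4*p + 75*h^4 - 25*h^3*p^2 - 25*h^3*p - 3*h^2*p^3 - 3*h^2*p^2 + h*p^4 + h*p^3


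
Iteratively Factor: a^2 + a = (a + 1)*(a)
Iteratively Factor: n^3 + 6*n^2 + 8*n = (n)*(n^2 + 6*n + 8) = n*(n + 4)*(n + 2)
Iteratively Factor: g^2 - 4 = (g + 2)*(g - 2)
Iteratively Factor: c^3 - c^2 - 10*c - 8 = (c - 4)*(c^2 + 3*c + 2) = (c - 4)*(c + 1)*(c + 2)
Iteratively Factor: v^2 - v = (v - 1)*(v)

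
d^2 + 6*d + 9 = (d + 3)^2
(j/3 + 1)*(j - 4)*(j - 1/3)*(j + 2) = j^4/3 + 2*j^3/9 - 43*j^2/9 - 58*j/9 + 8/3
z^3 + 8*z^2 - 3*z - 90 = (z - 3)*(z + 5)*(z + 6)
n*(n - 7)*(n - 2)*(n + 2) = n^4 - 7*n^3 - 4*n^2 + 28*n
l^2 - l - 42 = (l - 7)*(l + 6)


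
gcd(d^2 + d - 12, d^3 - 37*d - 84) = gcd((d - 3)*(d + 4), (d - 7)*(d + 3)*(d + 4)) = d + 4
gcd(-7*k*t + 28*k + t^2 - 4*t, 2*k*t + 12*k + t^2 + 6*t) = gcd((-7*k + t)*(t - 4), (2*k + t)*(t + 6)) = 1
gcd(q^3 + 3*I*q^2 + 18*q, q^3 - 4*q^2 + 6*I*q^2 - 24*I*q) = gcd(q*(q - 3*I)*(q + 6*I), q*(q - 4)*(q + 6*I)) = q^2 + 6*I*q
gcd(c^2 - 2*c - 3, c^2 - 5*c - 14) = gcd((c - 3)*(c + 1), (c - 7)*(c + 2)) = 1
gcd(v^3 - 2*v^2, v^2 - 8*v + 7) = 1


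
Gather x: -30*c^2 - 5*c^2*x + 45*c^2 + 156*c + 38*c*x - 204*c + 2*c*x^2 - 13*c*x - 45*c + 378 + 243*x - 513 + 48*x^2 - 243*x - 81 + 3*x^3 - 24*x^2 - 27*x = 15*c^2 - 93*c + 3*x^3 + x^2*(2*c + 24) + x*(-5*c^2 + 25*c - 27) - 216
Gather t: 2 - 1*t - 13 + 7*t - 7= 6*t - 18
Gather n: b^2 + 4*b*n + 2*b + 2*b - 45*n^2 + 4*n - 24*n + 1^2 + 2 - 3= b^2 + 4*b - 45*n^2 + n*(4*b - 20)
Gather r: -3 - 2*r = -2*r - 3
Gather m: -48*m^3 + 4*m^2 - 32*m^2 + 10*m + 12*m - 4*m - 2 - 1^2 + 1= -48*m^3 - 28*m^2 + 18*m - 2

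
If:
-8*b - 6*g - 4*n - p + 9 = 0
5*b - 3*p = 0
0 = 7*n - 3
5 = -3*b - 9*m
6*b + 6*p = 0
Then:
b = 0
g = 17/14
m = -5/9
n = 3/7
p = 0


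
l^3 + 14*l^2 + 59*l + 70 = (l + 2)*(l + 5)*(l + 7)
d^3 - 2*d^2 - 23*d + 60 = (d - 4)*(d - 3)*(d + 5)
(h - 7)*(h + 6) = h^2 - h - 42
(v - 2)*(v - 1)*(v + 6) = v^3 + 3*v^2 - 16*v + 12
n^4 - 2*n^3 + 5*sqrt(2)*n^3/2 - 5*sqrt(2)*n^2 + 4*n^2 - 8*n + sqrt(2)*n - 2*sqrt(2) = (n - 2)*(n + sqrt(2)/2)*(n + sqrt(2))^2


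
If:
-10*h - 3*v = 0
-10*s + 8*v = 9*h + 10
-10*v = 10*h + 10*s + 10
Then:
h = 0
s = -1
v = 0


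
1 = 1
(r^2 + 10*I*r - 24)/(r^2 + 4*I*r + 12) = (r + 4*I)/(r - 2*I)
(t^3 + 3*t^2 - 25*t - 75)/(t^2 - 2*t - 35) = (t^2 - 2*t - 15)/(t - 7)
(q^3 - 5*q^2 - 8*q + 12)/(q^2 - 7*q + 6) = q + 2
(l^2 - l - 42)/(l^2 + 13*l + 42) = (l - 7)/(l + 7)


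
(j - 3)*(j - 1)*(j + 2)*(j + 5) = j^4 + 3*j^3 - 15*j^2 - 19*j + 30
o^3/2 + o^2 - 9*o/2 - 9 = (o/2 + 1)*(o - 3)*(o + 3)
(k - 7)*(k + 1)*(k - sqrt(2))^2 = k^4 - 6*k^3 - 2*sqrt(2)*k^3 - 5*k^2 + 12*sqrt(2)*k^2 - 12*k + 14*sqrt(2)*k - 14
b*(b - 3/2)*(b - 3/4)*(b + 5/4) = b^4 - b^3 - 27*b^2/16 + 45*b/32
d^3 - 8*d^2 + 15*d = d*(d - 5)*(d - 3)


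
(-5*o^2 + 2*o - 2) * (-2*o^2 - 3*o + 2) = 10*o^4 + 11*o^3 - 12*o^2 + 10*o - 4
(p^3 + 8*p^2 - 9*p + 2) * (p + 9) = p^4 + 17*p^3 + 63*p^2 - 79*p + 18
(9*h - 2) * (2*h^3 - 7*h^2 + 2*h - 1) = 18*h^4 - 67*h^3 + 32*h^2 - 13*h + 2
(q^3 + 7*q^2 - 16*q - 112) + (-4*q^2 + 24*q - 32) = q^3 + 3*q^2 + 8*q - 144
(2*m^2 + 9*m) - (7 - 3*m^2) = 5*m^2 + 9*m - 7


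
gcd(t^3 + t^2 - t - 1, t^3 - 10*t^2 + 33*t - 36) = 1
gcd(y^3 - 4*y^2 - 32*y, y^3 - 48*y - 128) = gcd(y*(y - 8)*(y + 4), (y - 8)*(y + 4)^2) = y^2 - 4*y - 32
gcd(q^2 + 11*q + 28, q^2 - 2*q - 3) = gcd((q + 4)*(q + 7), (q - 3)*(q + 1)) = 1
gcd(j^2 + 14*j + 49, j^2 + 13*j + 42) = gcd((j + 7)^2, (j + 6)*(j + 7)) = j + 7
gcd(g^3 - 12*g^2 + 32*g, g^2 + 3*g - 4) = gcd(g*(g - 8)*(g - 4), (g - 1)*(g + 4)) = 1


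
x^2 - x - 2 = (x - 2)*(x + 1)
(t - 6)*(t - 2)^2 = t^3 - 10*t^2 + 28*t - 24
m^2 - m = m*(m - 1)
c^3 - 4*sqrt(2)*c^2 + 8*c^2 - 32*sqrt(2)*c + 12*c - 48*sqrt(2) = (c + 2)*(c + 6)*(c - 4*sqrt(2))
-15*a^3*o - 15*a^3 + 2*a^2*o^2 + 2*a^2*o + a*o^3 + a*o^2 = (-3*a + o)*(5*a + o)*(a*o + a)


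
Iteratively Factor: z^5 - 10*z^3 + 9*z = (z)*(z^4 - 10*z^2 + 9) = z*(z - 3)*(z^3 + 3*z^2 - z - 3) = z*(z - 3)*(z - 1)*(z^2 + 4*z + 3) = z*(z - 3)*(z - 1)*(z + 3)*(z + 1)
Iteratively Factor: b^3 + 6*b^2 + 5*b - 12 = (b - 1)*(b^2 + 7*b + 12) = (b - 1)*(b + 3)*(b + 4)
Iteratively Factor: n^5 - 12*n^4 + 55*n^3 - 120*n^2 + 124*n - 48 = (n - 4)*(n^4 - 8*n^3 + 23*n^2 - 28*n + 12) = (n - 4)*(n - 3)*(n^3 - 5*n^2 + 8*n - 4) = (n - 4)*(n - 3)*(n - 2)*(n^2 - 3*n + 2) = (n - 4)*(n - 3)*(n - 2)^2*(n - 1)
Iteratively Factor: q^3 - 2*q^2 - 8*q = (q + 2)*(q^2 - 4*q) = (q - 4)*(q + 2)*(q)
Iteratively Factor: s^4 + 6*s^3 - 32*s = (s)*(s^3 + 6*s^2 - 32) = s*(s - 2)*(s^2 + 8*s + 16) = s*(s - 2)*(s + 4)*(s + 4)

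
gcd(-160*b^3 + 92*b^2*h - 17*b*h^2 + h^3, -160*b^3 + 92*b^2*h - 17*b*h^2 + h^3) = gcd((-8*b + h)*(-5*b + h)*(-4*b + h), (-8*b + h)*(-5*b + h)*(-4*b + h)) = 160*b^3 - 92*b^2*h + 17*b*h^2 - h^3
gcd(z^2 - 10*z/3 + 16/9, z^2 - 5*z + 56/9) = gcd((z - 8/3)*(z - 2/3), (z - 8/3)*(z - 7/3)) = z - 8/3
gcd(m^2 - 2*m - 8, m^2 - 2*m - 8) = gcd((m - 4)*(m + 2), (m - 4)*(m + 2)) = m^2 - 2*m - 8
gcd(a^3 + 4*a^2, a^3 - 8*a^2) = a^2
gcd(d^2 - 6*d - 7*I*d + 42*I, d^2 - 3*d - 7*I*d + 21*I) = d - 7*I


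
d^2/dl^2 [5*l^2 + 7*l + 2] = 10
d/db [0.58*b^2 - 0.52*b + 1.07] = 1.16*b - 0.52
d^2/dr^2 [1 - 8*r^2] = -16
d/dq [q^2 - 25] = 2*q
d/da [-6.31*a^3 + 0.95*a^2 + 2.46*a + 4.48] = -18.93*a^2 + 1.9*a + 2.46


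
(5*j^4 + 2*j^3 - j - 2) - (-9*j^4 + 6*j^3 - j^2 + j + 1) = 14*j^4 - 4*j^3 + j^2 - 2*j - 3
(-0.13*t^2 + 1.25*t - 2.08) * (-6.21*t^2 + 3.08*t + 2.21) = 0.8073*t^4 - 8.1629*t^3 + 16.4795*t^2 - 3.6439*t - 4.5968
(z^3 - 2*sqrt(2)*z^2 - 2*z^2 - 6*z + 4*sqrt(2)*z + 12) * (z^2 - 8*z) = z^5 - 10*z^4 - 2*sqrt(2)*z^4 + 10*z^3 + 20*sqrt(2)*z^3 - 32*sqrt(2)*z^2 + 60*z^2 - 96*z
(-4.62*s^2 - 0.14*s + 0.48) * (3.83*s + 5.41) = -17.6946*s^3 - 25.5304*s^2 + 1.081*s + 2.5968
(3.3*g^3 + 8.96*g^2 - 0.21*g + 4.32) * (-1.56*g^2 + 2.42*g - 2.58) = -5.148*g^5 - 5.9916*g^4 + 13.4968*g^3 - 30.3642*g^2 + 10.9962*g - 11.1456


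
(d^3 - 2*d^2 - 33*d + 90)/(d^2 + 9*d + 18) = (d^2 - 8*d + 15)/(d + 3)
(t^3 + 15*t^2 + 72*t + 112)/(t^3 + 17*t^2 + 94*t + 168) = (t + 4)/(t + 6)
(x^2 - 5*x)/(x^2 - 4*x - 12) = x*(5 - x)/(-x^2 + 4*x + 12)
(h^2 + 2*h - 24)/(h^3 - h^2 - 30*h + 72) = 1/(h - 3)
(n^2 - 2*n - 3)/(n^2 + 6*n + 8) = (n^2 - 2*n - 3)/(n^2 + 6*n + 8)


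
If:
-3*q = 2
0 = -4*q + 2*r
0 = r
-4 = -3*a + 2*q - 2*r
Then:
No Solution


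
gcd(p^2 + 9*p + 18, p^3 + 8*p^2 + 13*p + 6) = p + 6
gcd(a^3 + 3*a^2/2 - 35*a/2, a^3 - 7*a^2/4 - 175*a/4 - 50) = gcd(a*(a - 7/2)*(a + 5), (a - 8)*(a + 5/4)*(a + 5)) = a + 5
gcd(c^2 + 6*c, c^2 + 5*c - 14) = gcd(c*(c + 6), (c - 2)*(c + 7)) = 1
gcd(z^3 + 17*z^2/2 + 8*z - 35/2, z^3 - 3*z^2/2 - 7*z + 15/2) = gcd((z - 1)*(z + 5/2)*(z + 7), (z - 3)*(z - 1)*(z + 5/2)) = z^2 + 3*z/2 - 5/2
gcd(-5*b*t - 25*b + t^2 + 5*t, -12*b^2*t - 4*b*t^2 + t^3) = 1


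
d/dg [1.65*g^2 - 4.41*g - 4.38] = 3.3*g - 4.41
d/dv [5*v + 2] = 5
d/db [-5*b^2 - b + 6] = -10*b - 1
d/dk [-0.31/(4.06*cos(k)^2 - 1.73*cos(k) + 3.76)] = (0.5363 - 2.5172*cos(k))*sin(k)/(4.06*cos(k)^2 - 1.73*cos(k) + 3.76)^2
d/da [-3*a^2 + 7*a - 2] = 7 - 6*a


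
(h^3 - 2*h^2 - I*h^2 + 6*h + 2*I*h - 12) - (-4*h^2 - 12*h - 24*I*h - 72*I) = h^3 + 2*h^2 - I*h^2 + 18*h + 26*I*h - 12 + 72*I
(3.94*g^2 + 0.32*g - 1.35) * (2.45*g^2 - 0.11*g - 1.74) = 9.653*g^4 + 0.3506*g^3 - 10.1983*g^2 - 0.4083*g + 2.349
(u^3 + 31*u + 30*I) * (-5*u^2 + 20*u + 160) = -5*u^5 + 20*u^4 + 5*u^3 + 620*u^2 - 150*I*u^2 + 4960*u + 600*I*u + 4800*I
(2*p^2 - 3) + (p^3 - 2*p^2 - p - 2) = p^3 - p - 5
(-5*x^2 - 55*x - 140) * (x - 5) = -5*x^3 - 30*x^2 + 135*x + 700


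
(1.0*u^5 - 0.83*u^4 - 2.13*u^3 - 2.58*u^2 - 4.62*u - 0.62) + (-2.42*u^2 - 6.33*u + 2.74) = 1.0*u^5 - 0.83*u^4 - 2.13*u^3 - 5.0*u^2 - 10.95*u + 2.12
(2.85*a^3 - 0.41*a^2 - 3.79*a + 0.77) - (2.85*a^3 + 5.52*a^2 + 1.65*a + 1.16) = -5.93*a^2 - 5.44*a - 0.39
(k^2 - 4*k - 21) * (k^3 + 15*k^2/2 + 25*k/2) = k^5 + 7*k^4/2 - 77*k^3/2 - 415*k^2/2 - 525*k/2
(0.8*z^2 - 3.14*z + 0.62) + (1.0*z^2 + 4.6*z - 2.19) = 1.8*z^2 + 1.46*z - 1.57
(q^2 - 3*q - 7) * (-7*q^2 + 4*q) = -7*q^4 + 25*q^3 + 37*q^2 - 28*q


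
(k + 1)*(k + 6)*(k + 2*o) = k^3 + 2*k^2*o + 7*k^2 + 14*k*o + 6*k + 12*o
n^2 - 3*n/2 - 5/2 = (n - 5/2)*(n + 1)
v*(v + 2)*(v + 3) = v^3 + 5*v^2 + 6*v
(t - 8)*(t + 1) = t^2 - 7*t - 8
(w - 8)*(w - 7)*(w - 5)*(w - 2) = w^4 - 22*w^3 + 171*w^2 - 542*w + 560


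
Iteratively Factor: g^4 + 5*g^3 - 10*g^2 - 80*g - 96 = (g + 3)*(g^3 + 2*g^2 - 16*g - 32) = (g + 2)*(g + 3)*(g^2 - 16) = (g + 2)*(g + 3)*(g + 4)*(g - 4)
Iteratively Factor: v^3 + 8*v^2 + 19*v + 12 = (v + 3)*(v^2 + 5*v + 4) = (v + 1)*(v + 3)*(v + 4)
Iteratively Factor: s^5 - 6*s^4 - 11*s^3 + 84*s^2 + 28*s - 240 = (s - 2)*(s^4 - 4*s^3 - 19*s^2 + 46*s + 120) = (s - 2)*(s + 2)*(s^3 - 6*s^2 - 7*s + 60) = (s - 2)*(s + 2)*(s + 3)*(s^2 - 9*s + 20) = (s - 5)*(s - 2)*(s + 2)*(s + 3)*(s - 4)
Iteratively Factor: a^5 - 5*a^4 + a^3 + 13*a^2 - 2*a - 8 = (a + 1)*(a^4 - 6*a^3 + 7*a^2 + 6*a - 8) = (a - 4)*(a + 1)*(a^3 - 2*a^2 - a + 2) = (a - 4)*(a - 2)*(a + 1)*(a^2 - 1) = (a - 4)*(a - 2)*(a + 1)^2*(a - 1)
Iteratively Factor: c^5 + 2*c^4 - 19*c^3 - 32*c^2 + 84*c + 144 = (c - 3)*(c^4 + 5*c^3 - 4*c^2 - 44*c - 48) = (c - 3)*(c + 2)*(c^3 + 3*c^2 - 10*c - 24) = (c - 3)*(c + 2)*(c + 4)*(c^2 - c - 6) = (c - 3)^2*(c + 2)*(c + 4)*(c + 2)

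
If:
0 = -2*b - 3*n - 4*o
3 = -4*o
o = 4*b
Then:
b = -3/16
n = 9/8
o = -3/4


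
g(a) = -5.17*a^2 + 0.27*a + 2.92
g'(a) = 0.27 - 10.34*a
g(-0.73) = -0.03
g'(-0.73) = 7.82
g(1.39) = -6.69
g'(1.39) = -14.10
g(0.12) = 2.88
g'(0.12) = -0.97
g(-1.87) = -15.66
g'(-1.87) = 19.61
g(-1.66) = -11.77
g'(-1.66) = 17.43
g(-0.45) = 1.75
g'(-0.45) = 4.92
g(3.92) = -75.47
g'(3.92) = -40.26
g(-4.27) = -92.50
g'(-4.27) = 44.42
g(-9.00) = -418.28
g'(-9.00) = 93.33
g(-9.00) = -418.28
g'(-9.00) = 93.33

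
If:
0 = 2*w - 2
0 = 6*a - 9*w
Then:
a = 3/2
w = 1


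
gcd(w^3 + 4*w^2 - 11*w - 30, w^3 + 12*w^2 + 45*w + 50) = w^2 + 7*w + 10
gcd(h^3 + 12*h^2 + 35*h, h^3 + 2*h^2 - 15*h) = h^2 + 5*h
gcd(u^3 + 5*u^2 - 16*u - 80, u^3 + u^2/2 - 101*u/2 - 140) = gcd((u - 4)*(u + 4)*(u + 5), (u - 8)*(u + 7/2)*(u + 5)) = u + 5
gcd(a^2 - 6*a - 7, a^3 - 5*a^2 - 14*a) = a - 7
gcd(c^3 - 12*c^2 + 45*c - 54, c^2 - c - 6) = c - 3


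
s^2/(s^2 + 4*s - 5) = s^2/(s^2 + 4*s - 5)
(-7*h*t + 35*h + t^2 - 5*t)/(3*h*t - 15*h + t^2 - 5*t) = (-7*h + t)/(3*h + t)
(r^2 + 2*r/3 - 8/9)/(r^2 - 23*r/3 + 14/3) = (r + 4/3)/(r - 7)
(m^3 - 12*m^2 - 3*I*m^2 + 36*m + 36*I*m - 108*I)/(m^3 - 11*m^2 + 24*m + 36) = (m - 3*I)/(m + 1)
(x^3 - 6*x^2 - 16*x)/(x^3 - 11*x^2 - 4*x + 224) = x*(x + 2)/(x^2 - 3*x - 28)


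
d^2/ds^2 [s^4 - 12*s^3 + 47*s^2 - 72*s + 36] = 12*s^2 - 72*s + 94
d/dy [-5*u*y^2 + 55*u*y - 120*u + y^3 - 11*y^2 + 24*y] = -10*u*y + 55*u + 3*y^2 - 22*y + 24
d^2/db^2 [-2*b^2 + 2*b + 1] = -4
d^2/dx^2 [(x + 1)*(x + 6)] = 2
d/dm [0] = 0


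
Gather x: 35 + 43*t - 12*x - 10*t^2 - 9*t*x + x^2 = -10*t^2 + 43*t + x^2 + x*(-9*t - 12) + 35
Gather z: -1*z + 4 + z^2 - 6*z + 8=z^2 - 7*z + 12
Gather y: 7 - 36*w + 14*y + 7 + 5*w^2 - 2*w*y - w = 5*w^2 - 37*w + y*(14 - 2*w) + 14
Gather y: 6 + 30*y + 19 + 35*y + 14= 65*y + 39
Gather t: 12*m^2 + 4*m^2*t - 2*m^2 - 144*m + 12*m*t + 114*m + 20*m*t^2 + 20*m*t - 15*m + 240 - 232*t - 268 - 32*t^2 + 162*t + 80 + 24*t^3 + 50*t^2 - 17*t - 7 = 10*m^2 - 45*m + 24*t^3 + t^2*(20*m + 18) + t*(4*m^2 + 32*m - 87) + 45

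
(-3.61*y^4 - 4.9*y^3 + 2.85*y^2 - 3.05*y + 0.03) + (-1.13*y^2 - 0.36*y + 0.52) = -3.61*y^4 - 4.9*y^3 + 1.72*y^2 - 3.41*y + 0.55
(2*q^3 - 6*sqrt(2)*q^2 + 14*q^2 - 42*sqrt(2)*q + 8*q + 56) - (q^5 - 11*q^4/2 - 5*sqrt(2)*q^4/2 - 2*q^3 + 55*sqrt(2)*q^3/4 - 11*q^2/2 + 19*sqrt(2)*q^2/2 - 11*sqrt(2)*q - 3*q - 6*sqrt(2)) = -q^5 + 5*sqrt(2)*q^4/2 + 11*q^4/2 - 55*sqrt(2)*q^3/4 + 4*q^3 - 31*sqrt(2)*q^2/2 + 39*q^2/2 - 31*sqrt(2)*q + 11*q + 6*sqrt(2) + 56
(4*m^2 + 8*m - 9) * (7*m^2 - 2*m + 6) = 28*m^4 + 48*m^3 - 55*m^2 + 66*m - 54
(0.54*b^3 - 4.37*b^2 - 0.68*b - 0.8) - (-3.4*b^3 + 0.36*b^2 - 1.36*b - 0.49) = 3.94*b^3 - 4.73*b^2 + 0.68*b - 0.31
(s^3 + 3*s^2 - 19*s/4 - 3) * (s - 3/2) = s^4 + 3*s^3/2 - 37*s^2/4 + 33*s/8 + 9/2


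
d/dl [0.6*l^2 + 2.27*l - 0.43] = 1.2*l + 2.27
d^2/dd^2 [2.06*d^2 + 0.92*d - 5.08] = 4.12000000000000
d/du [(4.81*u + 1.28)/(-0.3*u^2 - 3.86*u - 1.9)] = (1.443*u^2 + 0.768000000000001*u - 4.1982)/(0.09*u^4 + 2.316*u^3 + 16.0396*u^2 + 14.668*u + 3.61)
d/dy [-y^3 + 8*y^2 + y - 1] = -3*y^2 + 16*y + 1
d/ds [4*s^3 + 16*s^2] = 4*s*(3*s + 8)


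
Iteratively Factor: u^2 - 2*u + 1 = (u - 1)*(u - 1)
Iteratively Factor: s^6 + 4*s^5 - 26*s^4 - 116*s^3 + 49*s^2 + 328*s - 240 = (s + 4)*(s^5 - 26*s^3 - 12*s^2 + 97*s - 60) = (s - 1)*(s + 4)*(s^4 + s^3 - 25*s^2 - 37*s + 60) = (s - 1)^2*(s + 4)*(s^3 + 2*s^2 - 23*s - 60) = (s - 1)^2*(s + 4)^2*(s^2 - 2*s - 15) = (s - 5)*(s - 1)^2*(s + 4)^2*(s + 3)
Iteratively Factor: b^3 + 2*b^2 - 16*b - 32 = (b - 4)*(b^2 + 6*b + 8) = (b - 4)*(b + 2)*(b + 4)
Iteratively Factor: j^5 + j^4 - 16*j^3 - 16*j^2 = (j + 1)*(j^4 - 16*j^2) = j*(j + 1)*(j^3 - 16*j) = j^2*(j + 1)*(j^2 - 16) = j^2*(j + 1)*(j + 4)*(j - 4)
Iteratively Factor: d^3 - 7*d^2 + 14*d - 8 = (d - 2)*(d^2 - 5*d + 4) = (d - 4)*(d - 2)*(d - 1)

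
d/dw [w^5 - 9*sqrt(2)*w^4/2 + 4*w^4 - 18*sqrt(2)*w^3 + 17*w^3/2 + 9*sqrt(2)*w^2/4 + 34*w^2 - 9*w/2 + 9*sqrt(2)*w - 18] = 5*w^4 - 18*sqrt(2)*w^3 + 16*w^3 - 54*sqrt(2)*w^2 + 51*w^2/2 + 9*sqrt(2)*w/2 + 68*w - 9/2 + 9*sqrt(2)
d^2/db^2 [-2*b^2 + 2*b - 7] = -4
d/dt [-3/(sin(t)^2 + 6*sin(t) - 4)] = 6*(sin(t) + 3)*cos(t)/(sin(t)^2 + 6*sin(t) - 4)^2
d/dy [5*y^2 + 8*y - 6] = 10*y + 8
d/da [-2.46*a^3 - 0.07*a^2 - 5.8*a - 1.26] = -7.38*a^2 - 0.14*a - 5.8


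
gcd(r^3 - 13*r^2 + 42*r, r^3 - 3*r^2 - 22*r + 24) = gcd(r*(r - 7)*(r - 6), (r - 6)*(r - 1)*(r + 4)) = r - 6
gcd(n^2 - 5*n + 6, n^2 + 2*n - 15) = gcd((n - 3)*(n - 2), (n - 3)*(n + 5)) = n - 3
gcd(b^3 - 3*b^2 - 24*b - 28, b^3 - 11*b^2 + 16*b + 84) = b^2 - 5*b - 14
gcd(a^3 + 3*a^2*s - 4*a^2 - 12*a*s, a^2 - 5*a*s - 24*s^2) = a + 3*s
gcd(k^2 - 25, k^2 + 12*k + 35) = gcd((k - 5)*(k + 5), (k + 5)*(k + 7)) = k + 5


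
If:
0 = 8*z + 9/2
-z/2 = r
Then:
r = 9/32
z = -9/16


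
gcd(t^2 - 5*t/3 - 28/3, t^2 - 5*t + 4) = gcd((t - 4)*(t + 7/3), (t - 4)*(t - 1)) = t - 4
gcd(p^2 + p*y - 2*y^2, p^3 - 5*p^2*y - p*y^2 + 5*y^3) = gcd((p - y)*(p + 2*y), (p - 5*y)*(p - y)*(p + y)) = -p + y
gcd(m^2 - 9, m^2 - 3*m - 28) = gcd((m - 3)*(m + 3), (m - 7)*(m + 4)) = 1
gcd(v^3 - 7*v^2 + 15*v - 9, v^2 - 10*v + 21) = v - 3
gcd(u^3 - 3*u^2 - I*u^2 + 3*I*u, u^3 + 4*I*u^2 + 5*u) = u^2 - I*u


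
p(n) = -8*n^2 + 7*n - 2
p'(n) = 7 - 16*n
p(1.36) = -7.28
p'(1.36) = -14.76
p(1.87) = -16.89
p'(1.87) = -22.92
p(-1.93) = -45.31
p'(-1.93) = 37.88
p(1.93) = -18.29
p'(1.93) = -23.88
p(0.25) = -0.75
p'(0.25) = 3.00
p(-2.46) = -67.63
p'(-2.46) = 46.36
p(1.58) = -10.91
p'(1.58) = -18.28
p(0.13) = -1.23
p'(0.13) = 4.92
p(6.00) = -248.00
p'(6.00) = -89.00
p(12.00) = -1070.00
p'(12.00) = -185.00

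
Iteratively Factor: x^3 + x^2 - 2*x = (x)*(x^2 + x - 2) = x*(x + 2)*(x - 1)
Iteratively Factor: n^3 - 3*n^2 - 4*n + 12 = (n + 2)*(n^2 - 5*n + 6) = (n - 3)*(n + 2)*(n - 2)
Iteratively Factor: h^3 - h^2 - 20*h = (h + 4)*(h^2 - 5*h) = h*(h + 4)*(h - 5)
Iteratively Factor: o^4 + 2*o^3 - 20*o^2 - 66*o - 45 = (o + 3)*(o^3 - o^2 - 17*o - 15) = (o + 1)*(o + 3)*(o^2 - 2*o - 15) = (o + 1)*(o + 3)^2*(o - 5)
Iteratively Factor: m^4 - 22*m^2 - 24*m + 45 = (m + 3)*(m^3 - 3*m^2 - 13*m + 15) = (m + 3)^2*(m^2 - 6*m + 5) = (m - 1)*(m + 3)^2*(m - 5)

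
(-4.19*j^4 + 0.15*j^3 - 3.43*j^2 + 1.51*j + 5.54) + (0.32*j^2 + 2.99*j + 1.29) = -4.19*j^4 + 0.15*j^3 - 3.11*j^2 + 4.5*j + 6.83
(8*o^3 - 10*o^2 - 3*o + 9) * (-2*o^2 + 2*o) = -16*o^5 + 36*o^4 - 14*o^3 - 24*o^2 + 18*o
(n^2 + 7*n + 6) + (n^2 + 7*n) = 2*n^2 + 14*n + 6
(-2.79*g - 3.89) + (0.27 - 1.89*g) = -4.68*g - 3.62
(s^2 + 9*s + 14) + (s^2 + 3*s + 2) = 2*s^2 + 12*s + 16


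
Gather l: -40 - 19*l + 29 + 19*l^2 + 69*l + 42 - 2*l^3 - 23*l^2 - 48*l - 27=-2*l^3 - 4*l^2 + 2*l + 4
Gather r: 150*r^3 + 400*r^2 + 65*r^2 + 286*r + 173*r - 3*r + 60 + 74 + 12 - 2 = 150*r^3 + 465*r^2 + 456*r + 144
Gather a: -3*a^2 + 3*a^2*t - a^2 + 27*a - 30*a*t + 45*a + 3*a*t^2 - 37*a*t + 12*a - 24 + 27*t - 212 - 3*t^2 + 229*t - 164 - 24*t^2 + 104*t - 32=a^2*(3*t - 4) + a*(3*t^2 - 67*t + 84) - 27*t^2 + 360*t - 432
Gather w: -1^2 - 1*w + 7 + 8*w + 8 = 7*w + 14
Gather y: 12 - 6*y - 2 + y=10 - 5*y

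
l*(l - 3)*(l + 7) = l^3 + 4*l^2 - 21*l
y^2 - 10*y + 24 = (y - 6)*(y - 4)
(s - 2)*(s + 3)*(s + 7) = s^3 + 8*s^2 + s - 42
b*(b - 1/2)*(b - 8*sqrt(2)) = b^3 - 8*sqrt(2)*b^2 - b^2/2 + 4*sqrt(2)*b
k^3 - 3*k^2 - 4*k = k*(k - 4)*(k + 1)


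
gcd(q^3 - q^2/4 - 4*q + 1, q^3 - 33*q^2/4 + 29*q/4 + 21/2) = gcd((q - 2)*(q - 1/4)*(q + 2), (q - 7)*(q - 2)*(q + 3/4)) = q - 2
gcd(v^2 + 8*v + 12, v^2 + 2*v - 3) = 1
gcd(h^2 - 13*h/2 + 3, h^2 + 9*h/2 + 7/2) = 1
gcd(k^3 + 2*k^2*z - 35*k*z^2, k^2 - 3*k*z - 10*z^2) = -k + 5*z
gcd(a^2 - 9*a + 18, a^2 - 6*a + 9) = a - 3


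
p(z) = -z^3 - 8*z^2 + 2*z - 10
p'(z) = -3*z^2 - 16*z + 2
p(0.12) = -9.88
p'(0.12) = 0.04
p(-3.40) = -69.98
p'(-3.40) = 21.72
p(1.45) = -26.97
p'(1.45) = -27.51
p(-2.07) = -39.55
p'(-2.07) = 22.27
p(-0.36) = -11.71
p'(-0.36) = 7.37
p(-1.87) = -35.18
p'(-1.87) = 21.43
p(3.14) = -113.56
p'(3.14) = -77.82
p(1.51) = -28.66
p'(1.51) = -29.00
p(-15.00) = 1535.00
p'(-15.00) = -433.00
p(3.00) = -103.00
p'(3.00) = -73.00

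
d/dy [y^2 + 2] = 2*y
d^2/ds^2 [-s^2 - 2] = -2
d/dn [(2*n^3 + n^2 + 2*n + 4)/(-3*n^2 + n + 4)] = (-6*n^4 + 4*n^3 + 31*n^2 + 32*n + 4)/(9*n^4 - 6*n^3 - 23*n^2 + 8*n + 16)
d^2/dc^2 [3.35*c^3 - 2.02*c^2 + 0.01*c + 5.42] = 20.1*c - 4.04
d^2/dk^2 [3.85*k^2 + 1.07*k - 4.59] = 7.70000000000000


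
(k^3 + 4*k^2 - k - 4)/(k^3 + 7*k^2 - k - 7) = (k + 4)/(k + 7)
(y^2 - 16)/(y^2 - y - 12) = (y + 4)/(y + 3)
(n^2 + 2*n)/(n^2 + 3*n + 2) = n/(n + 1)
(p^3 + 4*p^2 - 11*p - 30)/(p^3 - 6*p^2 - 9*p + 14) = (p^2 + 2*p - 15)/(p^2 - 8*p + 7)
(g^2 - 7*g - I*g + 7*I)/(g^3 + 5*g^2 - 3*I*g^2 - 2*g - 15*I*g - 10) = (g - 7)/(g^2 + g*(5 - 2*I) - 10*I)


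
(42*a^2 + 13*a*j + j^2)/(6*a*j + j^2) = (7*a + j)/j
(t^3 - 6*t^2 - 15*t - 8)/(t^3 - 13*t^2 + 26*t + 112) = (t^2 + 2*t + 1)/(t^2 - 5*t - 14)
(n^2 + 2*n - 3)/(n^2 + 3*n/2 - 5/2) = 2*(n + 3)/(2*n + 5)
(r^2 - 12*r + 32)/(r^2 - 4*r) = (r - 8)/r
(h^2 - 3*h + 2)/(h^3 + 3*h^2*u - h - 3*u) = (h - 2)/(h^2 + 3*h*u + h + 3*u)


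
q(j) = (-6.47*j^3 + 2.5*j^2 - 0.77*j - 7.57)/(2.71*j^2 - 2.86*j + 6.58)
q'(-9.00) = -2.42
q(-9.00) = 19.53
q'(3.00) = -2.83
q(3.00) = -7.24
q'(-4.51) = -2.46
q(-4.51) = 8.58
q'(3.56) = -2.74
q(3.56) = -8.80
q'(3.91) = -2.69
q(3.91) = -9.75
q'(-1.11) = -2.04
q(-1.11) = 0.40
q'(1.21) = -2.06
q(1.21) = -2.30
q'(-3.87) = -2.47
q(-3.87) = 7.00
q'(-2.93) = -2.47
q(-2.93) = 4.68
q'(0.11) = -0.51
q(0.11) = -1.21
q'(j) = (2.86 - 5.42*j)*(-6.47*j^3 + 2.5*j^2 - 0.77*j - 7.57)/(2.71*j^2 - 2.86*j + 6.58)^2 + (-19.41*j^2 + 5.0*j - 0.77)/(2.71*j^2 - 2.86*j + 6.58)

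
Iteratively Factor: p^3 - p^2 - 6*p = (p + 2)*(p^2 - 3*p) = p*(p + 2)*(p - 3)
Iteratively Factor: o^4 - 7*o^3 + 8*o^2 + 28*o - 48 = (o - 3)*(o^3 - 4*o^2 - 4*o + 16) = (o - 4)*(o - 3)*(o^2 - 4) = (o - 4)*(o - 3)*(o - 2)*(o + 2)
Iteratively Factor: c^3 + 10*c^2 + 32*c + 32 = (c + 4)*(c^2 + 6*c + 8) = (c + 2)*(c + 4)*(c + 4)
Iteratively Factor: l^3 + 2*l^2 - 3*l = (l + 3)*(l^2 - l) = l*(l + 3)*(l - 1)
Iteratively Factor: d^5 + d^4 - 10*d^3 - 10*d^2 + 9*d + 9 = (d - 3)*(d^4 + 4*d^3 + 2*d^2 - 4*d - 3) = (d - 3)*(d + 3)*(d^3 + d^2 - d - 1) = (d - 3)*(d + 1)*(d + 3)*(d^2 - 1) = (d - 3)*(d + 1)^2*(d + 3)*(d - 1)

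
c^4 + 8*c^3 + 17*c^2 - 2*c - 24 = (c - 1)*(c + 2)*(c + 3)*(c + 4)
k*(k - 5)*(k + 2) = k^3 - 3*k^2 - 10*k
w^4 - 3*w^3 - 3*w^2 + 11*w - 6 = (w - 3)*(w - 1)^2*(w + 2)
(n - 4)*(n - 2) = n^2 - 6*n + 8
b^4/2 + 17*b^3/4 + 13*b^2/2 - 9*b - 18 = (b/2 + 1)*(b - 3/2)*(b + 2)*(b + 6)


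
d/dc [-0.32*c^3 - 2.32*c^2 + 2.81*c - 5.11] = -0.96*c^2 - 4.64*c + 2.81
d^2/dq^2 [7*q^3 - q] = 42*q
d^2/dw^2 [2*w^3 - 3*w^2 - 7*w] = 12*w - 6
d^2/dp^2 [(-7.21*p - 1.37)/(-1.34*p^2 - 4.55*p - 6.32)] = ((2.68*p + 4.55)*(5.36*p + 9.1)*(7.21*p + 1.37) - (57.9684*p + 69.2826)*(1.34*p^2 + 4.55*p + 6.32))/(1.34*p^2 + 4.55*p + 6.32)^3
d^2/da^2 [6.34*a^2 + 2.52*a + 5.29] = 12.6800000000000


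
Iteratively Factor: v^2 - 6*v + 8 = (v - 4)*(v - 2)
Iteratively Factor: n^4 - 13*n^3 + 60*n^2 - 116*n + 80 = (n - 2)*(n^3 - 11*n^2 + 38*n - 40) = (n - 5)*(n - 2)*(n^2 - 6*n + 8) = (n - 5)*(n - 2)^2*(n - 4)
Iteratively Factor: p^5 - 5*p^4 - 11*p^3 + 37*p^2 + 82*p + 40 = (p + 1)*(p^4 - 6*p^3 - 5*p^2 + 42*p + 40) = (p - 4)*(p + 1)*(p^3 - 2*p^2 - 13*p - 10) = (p - 4)*(p + 1)^2*(p^2 - 3*p - 10) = (p - 4)*(p + 1)^2*(p + 2)*(p - 5)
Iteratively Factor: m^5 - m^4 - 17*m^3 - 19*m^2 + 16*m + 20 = (m + 2)*(m^4 - 3*m^3 - 11*m^2 + 3*m + 10) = (m - 1)*(m + 2)*(m^3 - 2*m^2 - 13*m - 10) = (m - 1)*(m + 2)^2*(m^2 - 4*m - 5) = (m - 1)*(m + 1)*(m + 2)^2*(m - 5)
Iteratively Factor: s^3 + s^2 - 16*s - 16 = (s + 4)*(s^2 - 3*s - 4) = (s + 1)*(s + 4)*(s - 4)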